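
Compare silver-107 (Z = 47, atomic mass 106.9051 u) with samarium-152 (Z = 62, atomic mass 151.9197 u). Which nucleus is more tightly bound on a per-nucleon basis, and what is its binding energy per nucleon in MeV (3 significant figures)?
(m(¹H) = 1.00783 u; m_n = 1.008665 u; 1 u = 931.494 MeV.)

silver-107: Σm = 47(1.00783) + 60(1.008665) = 107.887910 u; Δm = 0.982810 u; E_B = 915.48 MeV; E_B/A = 8.556 MeV
samarium-152: Σm = 62(1.00783) + 90(1.008665) = 153.265310 u; Δm = 1.345610 u; E_B = 1253.4 MeV; E_B/A = 8.246 MeV
silver-107 has the higher binding energy per nucleon, so it is the more tightly bound nucleus.

silver-107; 8.56 MeV/nucleon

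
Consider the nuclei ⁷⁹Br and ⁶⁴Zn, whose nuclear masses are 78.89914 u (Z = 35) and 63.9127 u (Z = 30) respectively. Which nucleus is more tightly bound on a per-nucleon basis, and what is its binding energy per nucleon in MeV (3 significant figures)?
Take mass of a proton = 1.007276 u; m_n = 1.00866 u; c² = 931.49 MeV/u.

⁷⁹Br: Σm = 35(1.007276) + 44(1.00866) = 79.635700 u; Δm = 0.736560 u; E_B = 686.10 MeV; E_B/A = 8.6848 MeV
⁶⁴Zn: Σm = 30(1.007276) + 34(1.00866) = 64.512720 u; Δm = 0.600020 u; E_B = 558.91 MeV; E_B/A = 8.733 MeV
⁶⁴Zn has the higher binding energy per nucleon, so it is the more tightly bound nucleus.

⁶⁴Zn; 8.73 MeV/nucleon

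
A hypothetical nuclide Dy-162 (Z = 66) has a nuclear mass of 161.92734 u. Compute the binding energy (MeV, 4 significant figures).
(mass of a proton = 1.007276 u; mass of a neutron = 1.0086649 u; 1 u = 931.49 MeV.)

1290 MeV

Z = 66, so N = A − Z = 162 − 66 = 96.
Mass of separated nucleons = 66(1.007276) + 96(1.0086649) = 66.480216 + 96.8318304 = 163.3120464 u
Δm = 163.3120464 − 161.92734 = 1.3847064 u
Converting to energy: 1.3847064 u × 931.49 MeV/u = 1289.84 MeV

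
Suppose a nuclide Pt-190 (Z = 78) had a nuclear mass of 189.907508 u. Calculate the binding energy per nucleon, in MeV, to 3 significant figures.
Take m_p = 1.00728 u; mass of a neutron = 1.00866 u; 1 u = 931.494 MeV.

Mass of separated nucleons = 78(1.00728) + 112(1.00866) = 78.56784 + 112.96992 = 191.53776 u
Δm = 191.53776 − 189.907508 = 1.630252 u
Binding energy = Δm·c² = 1.630252 × 931.494 MeV/u = 1518.57 MeV
BE/A = 1518.57 MeV / 190 = 7.992 MeV/nucleon

7.99 MeV/nucleon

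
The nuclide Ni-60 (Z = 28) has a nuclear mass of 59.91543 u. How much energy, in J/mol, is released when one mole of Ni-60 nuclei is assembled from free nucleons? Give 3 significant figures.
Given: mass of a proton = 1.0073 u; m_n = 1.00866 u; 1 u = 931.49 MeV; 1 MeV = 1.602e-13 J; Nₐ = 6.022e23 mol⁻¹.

Z = 28, so N = A − Z = 60 − 28 = 32.
Mass of separated nucleons = 28(1.0073) + 32(1.00866) = 28.2044 + 32.27712 = 60.48152 u
Mass defect Δm = 60.48152 − 59.91543 = 0.56609 u
Converting to energy: 0.56609 u × 931.49 MeV/u = 527.307 MeV
Per nucleus in joules: 527.307 MeV × 1.602e-13 J/MeV = 8.4475e-11 J
Per mole: 8.4475e-11 J × 6.022e23 mol⁻¹ = 5.0871e+13 J/mol

5.09e+13 J/mol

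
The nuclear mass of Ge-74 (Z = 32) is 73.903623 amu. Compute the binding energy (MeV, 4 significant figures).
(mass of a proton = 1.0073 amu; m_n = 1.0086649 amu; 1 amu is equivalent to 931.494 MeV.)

646.4 MeV

With 32 protons and 42 neutrons (A = 74):
Σm = 32·m_p + 42·m_n = 32.2336 + 42.3639258 = 74.5975258 amu
Mass defect Δm = 74.5975258 − 73.903623 = 0.6939028 amu
Binding energy = Δm·c² = 0.6939028 × 931.494 MeV/amu = 646.366 MeV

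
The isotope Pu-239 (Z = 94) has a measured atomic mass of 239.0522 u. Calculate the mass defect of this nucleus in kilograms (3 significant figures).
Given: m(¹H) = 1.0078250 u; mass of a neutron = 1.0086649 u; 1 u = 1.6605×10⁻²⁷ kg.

3.22e-27 kg

The nucleus contains 94 protons and 239 − 94 = 145 neutrons.
Σm = 94·m(¹H) + 145·m_n = 94.7355500 + 146.2564105 = 240.9919605 u
Mass defect Δm = 240.9919605 − 239.0522 = 1.9397605 u
In SI units: 1.9397605 u × 1.6605×10⁻²⁷ kg/u = 3.2210e-27 kg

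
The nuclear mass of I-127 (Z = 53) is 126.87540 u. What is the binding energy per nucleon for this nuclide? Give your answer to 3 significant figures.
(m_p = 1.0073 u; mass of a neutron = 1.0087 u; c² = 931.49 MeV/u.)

With 53 protons and 74 neutrons (A = 127):
Σm = 53·m_p + 74·m_n = 53.3869 + 74.6438 = 128.0307 u
The mass defect is 128.0307 − 126.87540 = 1.15530 u.
Converting to energy: 1.15530 u × 931.49 MeV/u = 1076.15 MeV
BE/A = 1076.15 MeV / 127 = 8.474 MeV/nucleon

8.47 MeV/nucleon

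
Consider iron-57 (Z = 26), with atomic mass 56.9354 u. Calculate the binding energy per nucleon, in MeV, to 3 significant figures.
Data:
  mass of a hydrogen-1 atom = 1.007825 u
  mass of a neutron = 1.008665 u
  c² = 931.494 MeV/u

8.77 MeV/nucleon

Z = 26, so N = A − Z = 57 − 26 = 31.
Mass of separated nucleons = 26(1.007825) + 31(1.008665) = 26.203450 + 31.268615 = 57.472065 u
Mass defect Δm = 57.472065 − 56.9354 = 0.536665 u
Converting to energy: 0.536665 u × 931.494 MeV/u = 499.900 MeV
Per nucleon: 499.900 / 57 = 8.770 MeV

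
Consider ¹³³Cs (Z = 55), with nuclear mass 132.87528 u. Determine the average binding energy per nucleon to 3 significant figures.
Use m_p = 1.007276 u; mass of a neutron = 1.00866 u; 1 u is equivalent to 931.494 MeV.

Z = 55, so N = A − Z = 133 − 55 = 78.
Σm = 55·m_p + 78·m_n = 55.400180 + 78.67548 = 134.075660 u
The mass defect is 134.075660 − 132.87528 = 1.200380 u.
Binding energy = Δm·c² = 1.200380 × 931.494 MeV/u = 1118.15 MeV
Dividing by A = 133 gives 8.407 MeV per nucleon.

8.41 MeV/nucleon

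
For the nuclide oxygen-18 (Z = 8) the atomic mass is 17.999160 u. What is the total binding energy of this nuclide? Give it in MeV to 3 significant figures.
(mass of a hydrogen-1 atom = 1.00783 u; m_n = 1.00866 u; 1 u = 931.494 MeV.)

The nucleus contains 8 protons and 18 − 8 = 10 neutrons.
Total constituent mass: 8 × 1.00783 + 10 × 1.00866 = 18.14924 u
Δm = 18.14924 − 17.999160 = 0.150080 u
Binding energy = Δm·c² = 0.150080 × 931.494 MeV/u = 139.799 MeV

140 MeV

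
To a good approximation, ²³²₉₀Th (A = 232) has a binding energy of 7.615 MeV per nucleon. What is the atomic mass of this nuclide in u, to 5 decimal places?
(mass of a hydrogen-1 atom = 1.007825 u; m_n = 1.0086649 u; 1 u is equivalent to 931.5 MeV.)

Total binding energy = 232 × 7.615 = 1766.680 MeV
Mass defect = 1766.680 MeV / (931.5 MeV/u) = 1.8965969 u
Constituent mass = 90(1.007825) + 142(1.0086649) = 233.9346658 u
Atomic mass = 233.9346658 − 1.8965969 = 232.0380689 u ≈ 232.03807 u (to 5 decimal places)

232.03807 u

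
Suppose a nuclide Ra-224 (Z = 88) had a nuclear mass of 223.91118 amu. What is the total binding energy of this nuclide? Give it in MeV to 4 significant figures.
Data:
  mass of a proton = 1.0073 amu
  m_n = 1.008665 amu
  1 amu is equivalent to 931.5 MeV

1779 MeV

Mass of separated nucleons = 88(1.0073) + 136(1.008665) = 88.6424 + 137.178440 = 225.820840 amu
Mass defect Δm = 225.820840 − 223.91118 = 1.909660 amu
E_B = 1.909660 × 931.5 = 1778.85 MeV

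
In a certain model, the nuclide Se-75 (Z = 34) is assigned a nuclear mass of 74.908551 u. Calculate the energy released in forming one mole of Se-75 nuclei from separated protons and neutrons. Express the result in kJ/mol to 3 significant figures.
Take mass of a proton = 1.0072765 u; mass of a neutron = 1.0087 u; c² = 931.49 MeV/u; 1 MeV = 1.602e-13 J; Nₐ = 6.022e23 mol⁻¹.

With 34 protons and 41 neutrons (A = 75):
Mass of separated nucleons = 34(1.0072765) + 41(1.0087) = 34.2474010 + 41.3567 = 75.6041010 u
Mass defect Δm = 75.6041010 − 74.908551 = 0.6955500 u
E_B = 0.6955500 × 931.49 = 647.898 MeV
Per nucleus in joules: 647.898 MeV × 1.602e-13 J/MeV = 1.0379e-10 J
Per mole: 1.0379e-10 J × 6.022e23 mol⁻¹ = 6.2502e+13 J/mol

6.25e+10 kJ/mol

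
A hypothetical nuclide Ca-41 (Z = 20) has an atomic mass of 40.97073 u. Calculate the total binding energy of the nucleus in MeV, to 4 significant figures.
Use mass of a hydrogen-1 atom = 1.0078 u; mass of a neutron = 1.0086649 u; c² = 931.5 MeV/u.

342.1 MeV

The nucleus contains 20 protons and 41 − 20 = 21 neutrons.
Mass of separated nucleons = 20(1.0078) + 21(1.0086649) = 20.1560 + 21.1819629 = 41.3379629 u
Mass defect Δm = 41.3379629 − 40.97073 = 0.3672329 u
Binding energy = Δm·c² = 0.3672329 × 931.5 MeV/u = 342.077 MeV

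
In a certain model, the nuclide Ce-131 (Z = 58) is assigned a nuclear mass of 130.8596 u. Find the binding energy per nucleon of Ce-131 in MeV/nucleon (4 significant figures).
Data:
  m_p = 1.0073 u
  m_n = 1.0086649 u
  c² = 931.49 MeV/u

8.507 MeV/nucleon

With 58 protons and 73 neutrons (A = 131):
Mass of separated nucleons = 58(1.0073) + 73(1.0086649) = 58.4234 + 73.6325377 = 132.0559377 u
Mass defect Δm = 132.0559377 − 130.8596 = 1.1963377 u
Converting to energy: 1.1963377 u × 931.49 MeV/u = 1114.38 MeV
Dividing by A = 131 gives 8.507 MeV per nucleon.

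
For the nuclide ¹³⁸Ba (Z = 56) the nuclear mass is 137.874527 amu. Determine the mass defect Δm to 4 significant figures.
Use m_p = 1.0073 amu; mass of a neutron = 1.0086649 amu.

1.245 amu

Z = 56, so N = A − Z = 138 − 56 = 82.
Total constituent mass: 56 × 1.0073 + 82 × 1.0086649 = 139.1193218 amu
Δm = 139.1193218 − 137.874527 = 1.2447948 amu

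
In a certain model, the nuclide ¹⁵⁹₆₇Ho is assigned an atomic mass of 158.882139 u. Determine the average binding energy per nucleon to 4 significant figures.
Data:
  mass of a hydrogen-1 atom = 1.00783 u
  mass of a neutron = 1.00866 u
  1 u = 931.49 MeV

8.431 MeV/nucleon

Z = 67, so N = A − Z = 159 − 67 = 92.
Mass of separated nucleons = 67(1.00783) + 92(1.00866) = 67.52461 + 92.79672 = 160.32133 u
Mass defect Δm = 160.32133 − 158.882139 = 1.439191 u
E_B = 1.439191 × 931.49 = 1340.59 MeV
Per nucleon: 1340.59 / 159 = 8.431 MeV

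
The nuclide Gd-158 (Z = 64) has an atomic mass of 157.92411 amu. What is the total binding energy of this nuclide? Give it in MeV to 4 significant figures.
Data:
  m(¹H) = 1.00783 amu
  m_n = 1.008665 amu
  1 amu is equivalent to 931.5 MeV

Σm = 64·m(¹H) + 94·m_n = 64.50112 + 94.814510 = 159.315630 amu
Mass defect Δm = 159.315630 − 157.92411 = 1.391520 amu
Converting to energy: 1.391520 amu × 931.5 MeV/amu = 1296.20 MeV

1296 MeV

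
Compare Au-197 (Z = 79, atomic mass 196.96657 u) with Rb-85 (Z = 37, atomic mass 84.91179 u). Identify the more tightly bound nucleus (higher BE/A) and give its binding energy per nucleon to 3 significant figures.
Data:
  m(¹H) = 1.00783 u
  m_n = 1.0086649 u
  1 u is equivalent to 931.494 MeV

Rb-85; 8.70 MeV/nucleon

Au-197: Σm = 79(1.00783) + 118(1.0086649) = 198.6410282 u; Δm = 1.6744582 u; E_B = 1559.75 MeV; E_B/A = 7.918 MeV
Rb-85: Σm = 37(1.00783) + 48(1.0086649) = 85.7056252 u; Δm = 0.7938352 u; E_B = 739.45 MeV; E_B/A = 8.699 MeV
Rb-85 has the higher binding energy per nucleon, so it is the more tightly bound nucleus.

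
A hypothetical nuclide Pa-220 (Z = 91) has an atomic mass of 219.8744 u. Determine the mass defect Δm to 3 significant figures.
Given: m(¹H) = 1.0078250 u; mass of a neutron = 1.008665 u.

1.96 u

With 91 protons and 129 neutrons (A = 220):
Mass of separated nucleons = 91(1.0078250) + 129(1.008665) = 91.7120750 + 130.117785 = 221.8298600 u
The mass defect is 221.8298600 − 219.8744 = 1.9554600 u.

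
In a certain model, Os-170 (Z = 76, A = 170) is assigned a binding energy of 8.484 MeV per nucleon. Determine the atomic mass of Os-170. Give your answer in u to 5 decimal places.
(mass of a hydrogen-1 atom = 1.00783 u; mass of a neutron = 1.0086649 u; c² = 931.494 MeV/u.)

169.86123 u

Total binding energy = 170 × 8.484 = 1442.280 MeV
Mass defect = 1442.280 MeV / (931.494 MeV/u) = 1.5483514 u
Constituent mass = 76(1.00783) + 94(1.0086649) = 171.4095806 u
Atomic mass = 171.4095806 − 1.5483514 = 169.8612292 u ≈ 169.86123 u (to 5 decimal places)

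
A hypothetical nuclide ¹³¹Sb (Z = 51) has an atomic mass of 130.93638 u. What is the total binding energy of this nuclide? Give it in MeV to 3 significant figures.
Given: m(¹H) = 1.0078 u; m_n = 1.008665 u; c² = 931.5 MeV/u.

1080 MeV

With 51 protons and 80 neutrons (A = 131):
Total constituent mass: 51 × 1.0078 + 80 × 1.008665 = 132.091000 u
The mass defect is 132.091000 − 130.93638 = 1.154620 u.
E_B = 1.154620 × 931.5 = 1075.53 MeV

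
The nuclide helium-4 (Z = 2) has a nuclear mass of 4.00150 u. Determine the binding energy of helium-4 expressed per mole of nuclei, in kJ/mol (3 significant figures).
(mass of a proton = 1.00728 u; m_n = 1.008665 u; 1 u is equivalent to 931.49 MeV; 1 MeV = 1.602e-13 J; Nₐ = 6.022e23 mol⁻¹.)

Σm = 2·m_p + 2·m_n = 2.01456 + 2.017330 = 4.031890 u
Δm = 4.031890 − 4.00150 = 0.030390 u
E_B = 0.030390 × 931.49 = 28.3080 MeV
Per nucleus in joules: 28.3080 MeV × 1.602e-13 J/MeV = 4.5349e-12 J
Per mole: 4.5349e-12 J × 6.022e23 mol⁻¹ = 2.7309e+12 J/mol

2.73e+09 kJ/mol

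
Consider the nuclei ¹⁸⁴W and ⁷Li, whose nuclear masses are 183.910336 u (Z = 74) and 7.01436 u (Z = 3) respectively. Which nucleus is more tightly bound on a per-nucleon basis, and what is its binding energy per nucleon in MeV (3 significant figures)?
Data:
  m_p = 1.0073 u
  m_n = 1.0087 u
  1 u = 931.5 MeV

¹⁸⁴W; 8.03 MeV/nucleon

¹⁸⁴W: Σm = 74(1.0073) + 110(1.0087) = 185.4972 u; Δm = 1.586864 u; E_B = 1478.16 MeV; E_B/A = 8.033 MeV
⁷Li: Σm = 3(1.0073) + 4(1.0087) = 7.0567 u; Δm = 0.04234 u; E_B = 39.440 MeV; E_B/A = 5.634 MeV
¹⁸⁴W has the higher binding energy per nucleon, so it is the more tightly bound nucleus.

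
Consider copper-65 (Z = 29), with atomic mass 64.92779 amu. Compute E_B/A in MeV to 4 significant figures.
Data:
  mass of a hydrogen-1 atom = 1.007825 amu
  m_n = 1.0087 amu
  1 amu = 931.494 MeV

The nucleus contains 29 protons and 65 − 29 = 36 neutrons.
Total constituent mass: 29 × 1.007825 + 36 × 1.0087 = 65.540125 amu
The mass defect is 65.540125 − 64.92779 = 0.612335 amu.
E_B = 0.612335 × 931.494 = 570.386 MeV
BE/A = 570.386 MeV / 65 = 8.775 MeV/nucleon

8.775 MeV/nucleon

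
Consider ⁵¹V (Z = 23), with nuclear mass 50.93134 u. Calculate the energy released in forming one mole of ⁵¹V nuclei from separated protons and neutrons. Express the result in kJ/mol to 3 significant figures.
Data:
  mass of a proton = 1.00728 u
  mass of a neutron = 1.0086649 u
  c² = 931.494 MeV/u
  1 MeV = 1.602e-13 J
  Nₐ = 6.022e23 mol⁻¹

Σm = 23·m_p + 28·m_n = 23.16744 + 28.2426172 = 51.4100572 u
Δm = 51.4100572 − 50.93134 = 0.4787172 u
Binding energy = Δm·c² = 0.4787172 × 931.494 MeV/u = 445.922 MeV
Per nucleus in joules: 445.922 MeV × 1.602e-13 J/MeV = 7.1437e-11 J
Per mole: 7.1437e-11 J × 6.022e23 mol⁻¹ = 4.3019e+13 J/mol

4.30e+10 kJ/mol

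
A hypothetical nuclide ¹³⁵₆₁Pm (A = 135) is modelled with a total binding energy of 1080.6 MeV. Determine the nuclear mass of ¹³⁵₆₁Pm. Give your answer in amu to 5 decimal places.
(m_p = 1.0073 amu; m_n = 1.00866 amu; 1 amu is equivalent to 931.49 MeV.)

134.92606 amu

Mass defect = 1080.6 MeV / (931.49 MeV/amu) = 1.1600769 amu
Constituent mass = 61(1.0073) + 74(1.00866) = 136.08614 amu
Nuclear mass = 136.08614 − 1.1600769 = 134.9260631 amu ≈ 134.92606 amu (to 5 decimal places)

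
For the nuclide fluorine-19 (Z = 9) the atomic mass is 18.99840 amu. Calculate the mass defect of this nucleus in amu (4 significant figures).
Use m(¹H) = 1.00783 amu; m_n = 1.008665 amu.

0.1587 amu

Σm = 9·m(¹H) + 10·m_n = 9.07047 + 10.086650 = 19.157120 amu
Mass defect Δm = 19.157120 − 18.99840 = 0.158720 amu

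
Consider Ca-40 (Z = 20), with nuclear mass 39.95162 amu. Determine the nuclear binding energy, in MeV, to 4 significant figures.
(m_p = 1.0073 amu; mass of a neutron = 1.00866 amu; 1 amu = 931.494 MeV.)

Z = 20, so N = A − Z = 40 − 20 = 20.
Total constituent mass: 20 × 1.0073 + 20 × 1.00866 = 40.31920 amu
The mass defect is 40.31920 − 39.95162 = 0.36758 amu.
Converting to energy: 0.36758 amu × 931.494 MeV/amu = 342.399 MeV

342.4 MeV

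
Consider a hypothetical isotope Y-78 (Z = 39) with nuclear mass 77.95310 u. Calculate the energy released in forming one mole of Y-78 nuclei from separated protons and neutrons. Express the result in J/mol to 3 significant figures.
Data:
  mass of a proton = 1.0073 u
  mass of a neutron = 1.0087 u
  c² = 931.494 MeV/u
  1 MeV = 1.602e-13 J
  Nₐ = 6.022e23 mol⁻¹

6.03e+13 J/mol

Z = 39, so N = A − Z = 78 − 39 = 39.
Σm = 39·m_p + 39·m_n = 39.2847 + 39.3393 = 78.6240 u
Mass defect Δm = 78.6240 − 77.95310 = 0.67090 u
Binding energy = Δm·c² = 0.67090 × 931.494 MeV/u = 624.939 MeV
Per nucleus in joules: 624.939 MeV × 1.602e-13 J/MeV = 1.0012e-10 J
Per mole: 1.0012e-10 J × 6.022e23 mol⁻¹ = 6.0292e+13 J/mol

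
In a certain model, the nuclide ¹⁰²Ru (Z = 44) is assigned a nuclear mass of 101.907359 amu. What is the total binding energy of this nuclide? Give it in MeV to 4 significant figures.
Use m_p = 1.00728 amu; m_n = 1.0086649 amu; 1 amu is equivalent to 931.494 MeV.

Z = 44, so N = A − Z = 102 − 44 = 58.
Mass of separated nucleons = 44(1.00728) + 58(1.0086649) = 44.32032 + 58.5025642 = 102.8228842 amu
The mass defect is 102.8228842 − 101.907359 = 0.9155252 amu.
E_B = 0.9155252 × 931.494 = 852.806 MeV

852.8 MeV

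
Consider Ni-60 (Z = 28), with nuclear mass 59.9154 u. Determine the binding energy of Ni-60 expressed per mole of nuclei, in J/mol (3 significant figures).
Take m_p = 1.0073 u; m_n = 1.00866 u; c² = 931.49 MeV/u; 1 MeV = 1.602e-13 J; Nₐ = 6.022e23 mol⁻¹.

5.09e+13 J/mol

Mass of separated nucleons = 28(1.0073) + 32(1.00866) = 28.2044 + 32.27712 = 60.48152 u
Mass defect Δm = 60.48152 − 59.9154 = 0.56612 u
E_B = 0.56612 × 931.49 = 527.335 MeV
Per nucleus in joules: 527.335 MeV × 1.602e-13 J/MeV = 8.4479e-11 J
Per mole: 8.4479e-11 J × 6.022e23 mol⁻¹ = 5.0873e+13 J/mol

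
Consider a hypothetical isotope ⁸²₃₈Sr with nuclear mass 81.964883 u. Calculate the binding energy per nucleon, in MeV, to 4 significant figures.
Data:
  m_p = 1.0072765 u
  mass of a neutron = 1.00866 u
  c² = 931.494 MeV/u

7.868 MeV/nucleon

With 38 protons and 44 neutrons (A = 82):
Σm = 38·m_p + 44·m_n = 38.2765070 + 44.38104 = 82.6575470 u
The mass defect is 82.6575470 − 81.964883 = 0.6926640 u.
Binding energy = Δm·c² = 0.6926640 × 931.494 MeV/u = 645.212 MeV
Per nucleon: 645.212 / 82 = 7.868 MeV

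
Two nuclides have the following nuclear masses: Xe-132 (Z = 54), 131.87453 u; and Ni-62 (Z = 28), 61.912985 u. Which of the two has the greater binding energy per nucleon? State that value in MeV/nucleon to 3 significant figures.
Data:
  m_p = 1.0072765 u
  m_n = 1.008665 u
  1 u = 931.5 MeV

Xe-132: Σm = 54(1.0072765) + 78(1.008665) = 133.0688010 u; Δm = 1.1942710 u; E_B = 1112.5 MeV; E_B/A = 8.428 MeV
Ni-62: Σm = 28(1.0072765) + 34(1.008665) = 62.4983520 u; Δm = 0.5853670 u; E_B = 545.27 MeV; E_B/A = 8.7947 MeV
Ni-62 has the higher binding energy per nucleon, so it is the more tightly bound nucleus.

Ni-62; 8.79 MeV/nucleon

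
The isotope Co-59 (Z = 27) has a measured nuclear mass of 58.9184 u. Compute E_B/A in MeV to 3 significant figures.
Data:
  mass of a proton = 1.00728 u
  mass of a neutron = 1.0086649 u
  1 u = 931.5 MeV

8.77 MeV/nucleon

The nucleus contains 27 protons and 59 − 27 = 32 neutrons.
Mass of separated nucleons = 27(1.00728) + 32(1.0086649) = 27.19656 + 32.2772768 = 59.4738368 u
Mass defect Δm = 59.4738368 − 58.9184 = 0.5554368 u
Binding energy = Δm·c² = 0.5554368 × 931.5 MeV/u = 517.389 MeV
BE/A = 517.389 MeV / 59 = 8.769 MeV/nucleon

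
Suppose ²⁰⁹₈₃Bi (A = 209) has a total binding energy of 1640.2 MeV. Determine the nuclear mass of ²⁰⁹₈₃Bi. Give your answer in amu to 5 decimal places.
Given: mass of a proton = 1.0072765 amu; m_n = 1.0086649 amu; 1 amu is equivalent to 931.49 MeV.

Mass defect = 1640.2 MeV / (931.49 MeV/amu) = 1.7608348 amu
Constituent mass = 83(1.0072765) + 126(1.0086649) = 210.6957269 amu
Nuclear mass = 210.6957269 − 1.7608348 = 208.9348921 amu ≈ 208.93489 amu (to 5 decimal places)

208.93489 amu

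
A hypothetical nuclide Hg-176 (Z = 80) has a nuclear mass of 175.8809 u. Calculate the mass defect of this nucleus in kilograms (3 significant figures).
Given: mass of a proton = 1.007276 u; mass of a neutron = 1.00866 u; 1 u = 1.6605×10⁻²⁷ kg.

2.54e-27 kg

The nucleus contains 80 protons and 176 − 80 = 96 neutrons.
Σm = 80·m_p + 96·m_n = 80.582080 + 96.83136 = 177.413440 u
The mass defect is 177.413440 − 175.8809 = 1.532540 u.
In SI units: 1.532540 u × 1.6605×10⁻²⁷ kg/u = 2.5448e-27 kg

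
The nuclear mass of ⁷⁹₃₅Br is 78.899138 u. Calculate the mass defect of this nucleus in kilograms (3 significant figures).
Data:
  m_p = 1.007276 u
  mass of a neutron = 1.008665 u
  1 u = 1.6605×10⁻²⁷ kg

Z = 35, so N = A − Z = 79 − 35 = 44.
Total constituent mass: 35 × 1.007276 + 44 × 1.008665 = 79.635920 u
Δm = 79.635920 − 78.899138 = 0.736782 u
In SI units: 0.736782 u × 1.6605×10⁻²⁷ kg/u = 1.2234e-27 kg

1.22e-27 kg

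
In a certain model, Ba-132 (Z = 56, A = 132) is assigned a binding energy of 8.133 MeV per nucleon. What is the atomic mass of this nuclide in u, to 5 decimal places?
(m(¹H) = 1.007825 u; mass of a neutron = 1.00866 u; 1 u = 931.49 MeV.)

Total binding energy = 132 × 8.133 = 1073.556 MeV
Mass defect = 1073.556 MeV / (931.49 MeV/u) = 1.1525148 u
Constituent mass = 56(1.007825) + 76(1.00866) = 133.096360 u
Atomic mass = 133.096360 − 1.1525148 = 131.9438452 u ≈ 131.94385 u (to 5 decimal places)

131.94385 u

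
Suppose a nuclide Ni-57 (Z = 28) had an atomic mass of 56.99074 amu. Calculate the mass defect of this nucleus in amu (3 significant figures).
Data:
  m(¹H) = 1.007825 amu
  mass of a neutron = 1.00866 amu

0.480 amu

The nucleus contains 28 protons and 57 − 28 = 29 neutrons.
Σm = 28·m(¹H) + 29·m_n = 28.219100 + 29.25114 = 57.470240 amu
The mass defect is 57.470240 − 56.99074 = 0.479500 amu.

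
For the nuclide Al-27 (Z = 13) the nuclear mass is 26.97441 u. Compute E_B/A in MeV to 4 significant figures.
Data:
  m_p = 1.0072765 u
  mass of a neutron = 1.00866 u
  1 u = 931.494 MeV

8.329 MeV/nucleon

Σm = 13·m_p + 14·m_n = 13.0945945 + 14.12124 = 27.2158345 u
Mass defect Δm = 27.2158345 − 26.97441 = 0.2414245 u
Converting to energy: 0.2414245 u × 931.494 MeV/u = 224.885 MeV
Per nucleon: 224.885 / 27 = 8.329 MeV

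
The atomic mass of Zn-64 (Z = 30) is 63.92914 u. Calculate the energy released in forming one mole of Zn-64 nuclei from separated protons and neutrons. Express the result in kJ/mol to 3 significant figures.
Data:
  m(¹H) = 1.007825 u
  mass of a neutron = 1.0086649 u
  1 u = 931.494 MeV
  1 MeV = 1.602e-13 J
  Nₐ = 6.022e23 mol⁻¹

With 30 protons and 34 neutrons (A = 64):
Σm = 30·m(¹H) + 34·m_n = 30.234750 + 34.2946066 = 64.5293566 u
Δm = 64.5293566 − 63.92914 = 0.6002166 u
Binding energy = Δm·c² = 0.6002166 × 931.494 MeV/u = 559.098 MeV
Per nucleus in joules: 559.098 MeV × 1.602e-13 J/MeV = 8.9567e-11 J
Per mole: 8.9567e-11 J × 6.022e23 mol⁻¹ = 5.3937e+13 J/mol

5.39e+10 kJ/mol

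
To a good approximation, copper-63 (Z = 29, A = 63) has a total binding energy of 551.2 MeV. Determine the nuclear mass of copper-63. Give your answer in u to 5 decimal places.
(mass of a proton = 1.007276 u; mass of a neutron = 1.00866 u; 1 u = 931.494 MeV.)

Mass defect = 551.2 MeV / (931.494 MeV/u) = 0.5917376 u
Constituent mass = 29(1.007276) + 34(1.00866) = 63.505444 u
Nuclear mass = 63.505444 − 0.5917376 = 62.9137064 u ≈ 62.91371 u (to 5 decimal places)

62.91371 u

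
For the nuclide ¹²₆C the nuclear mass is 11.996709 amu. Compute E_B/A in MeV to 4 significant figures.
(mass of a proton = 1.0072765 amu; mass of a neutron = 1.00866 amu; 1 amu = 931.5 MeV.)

Σm = 6·m_p + 6·m_n = 6.0436590 + 6.05196 = 12.0956190 amu
Mass defect Δm = 12.0956190 − 11.996709 = 0.0989100 amu
Binding energy = Δm·c² = 0.0989100 × 931.5 MeV/amu = 92.1347 MeV
Per nucleon: 92.1347 / 12 = 7.678 MeV

7.678 MeV/nucleon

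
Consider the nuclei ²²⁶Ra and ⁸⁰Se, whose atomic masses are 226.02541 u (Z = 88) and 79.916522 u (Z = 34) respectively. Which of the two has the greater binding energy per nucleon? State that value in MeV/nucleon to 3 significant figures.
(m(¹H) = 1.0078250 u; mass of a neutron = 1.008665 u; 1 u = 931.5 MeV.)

⁸⁰Se; 8.71 MeV/nucleon

²²⁶Ra: Σm = 88(1.0078250) + 138(1.008665) = 227.8843700 u; Δm = 1.8589600 u; E_B = 1731.6 MeV; E_B/A = 7.662 MeV
⁸⁰Se: Σm = 34(1.0078250) + 46(1.008665) = 80.6646400 u; Δm = 0.7481180 u; E_B = 696.87 MeV; E_B/A = 8.711 MeV
⁸⁰Se has the higher binding energy per nucleon, so it is the more tightly bound nucleus.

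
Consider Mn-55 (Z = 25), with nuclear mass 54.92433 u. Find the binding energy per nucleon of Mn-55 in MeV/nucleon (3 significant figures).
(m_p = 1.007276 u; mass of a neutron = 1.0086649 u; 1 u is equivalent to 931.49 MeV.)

8.76 MeV/nucleon

The nucleus contains 25 protons and 55 − 25 = 30 neutrons.
Mass of separated nucleons = 25(1.007276) + 30(1.0086649) = 25.181900 + 30.2599470 = 55.4418470 u
Mass defect Δm = 55.4418470 − 54.92433 = 0.5175170 u
Binding energy = Δm·c² = 0.5175170 × 931.49 MeV/u = 482.062 MeV
BE/A = 482.062 MeV / 55 = 8.7648 MeV/nucleon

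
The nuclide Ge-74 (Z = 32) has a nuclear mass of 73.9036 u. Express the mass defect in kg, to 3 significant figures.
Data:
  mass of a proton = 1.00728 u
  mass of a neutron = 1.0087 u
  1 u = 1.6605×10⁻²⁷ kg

1.15e-27 kg

The nucleus contains 32 protons and 74 − 32 = 42 neutrons.
Total constituent mass: 32 × 1.00728 + 42 × 1.0087 = 74.59836 u
Mass defect Δm = 74.59836 − 73.9036 = 0.69476 u
In SI units: 0.69476 u × 1.6605×10⁻²⁷ kg/u = 1.1536e-27 kg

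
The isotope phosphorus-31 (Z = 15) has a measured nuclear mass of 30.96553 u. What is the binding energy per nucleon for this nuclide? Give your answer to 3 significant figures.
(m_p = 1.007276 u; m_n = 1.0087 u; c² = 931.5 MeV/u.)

Σm = 15·m_p + 16·m_n = 15.109140 + 16.1392 = 31.248340 u
The mass defect is 31.248340 − 30.96553 = 0.282810 u.
E_B = 0.282810 × 931.5 = 263.438 MeV
Dividing by A = 31 gives 8.498 MeV per nucleon.

8.50 MeV/nucleon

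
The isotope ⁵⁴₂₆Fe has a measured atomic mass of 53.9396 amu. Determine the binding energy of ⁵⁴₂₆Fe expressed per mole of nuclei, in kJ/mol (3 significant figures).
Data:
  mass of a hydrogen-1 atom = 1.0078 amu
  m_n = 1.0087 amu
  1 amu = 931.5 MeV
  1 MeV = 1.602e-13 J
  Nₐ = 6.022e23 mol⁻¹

4.55e+10 kJ/mol

With 26 protons and 28 neutrons (A = 54):
Total constituent mass: 26 × 1.0078 + 28 × 1.0087 = 54.4464 amu
The mass defect is 54.4464 − 53.9396 = 0.5068 amu.
E_B = 0.5068 × 931.5 = 472.084 MeV
Per nucleus in joules: 472.084 MeV × 1.602e-13 J/MeV = 7.5628e-11 J
Per mole: 7.5628e-11 J × 6.022e23 mol⁻¹ = 4.5543e+13 J/mol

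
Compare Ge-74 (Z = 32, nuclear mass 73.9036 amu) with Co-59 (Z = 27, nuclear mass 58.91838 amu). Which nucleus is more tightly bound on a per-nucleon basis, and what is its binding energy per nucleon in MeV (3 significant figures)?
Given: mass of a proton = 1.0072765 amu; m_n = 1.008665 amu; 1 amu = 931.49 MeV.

Ge-74: Σm = 32(1.0072765) + 42(1.008665) = 74.5967780 amu; Δm = 0.6931780 amu; E_B = 645.69 MeV; E_B/A = 8.726 MeV
Co-59: Σm = 27(1.0072765) + 32(1.008665) = 59.4737455 amu; Δm = 0.5553655 amu; E_B = 517.32 MeV; E_B/A = 8.768 MeV
Co-59 has the higher binding energy per nucleon, so it is the more tightly bound nucleus.

Co-59; 8.77 MeV/nucleon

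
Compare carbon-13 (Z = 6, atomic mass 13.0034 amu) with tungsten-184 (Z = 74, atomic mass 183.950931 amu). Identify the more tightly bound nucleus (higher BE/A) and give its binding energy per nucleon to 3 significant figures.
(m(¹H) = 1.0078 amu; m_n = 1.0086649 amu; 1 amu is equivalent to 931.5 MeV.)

carbon-13: Σm = 6(1.0078) + 7(1.0086649) = 13.1074543 amu; Δm = 0.1040543 amu; E_B = 96.927 MeV; E_B/A = 7.456 MeV
tungsten-184: Σm = 74(1.0078) + 110(1.0086649) = 185.5303390 amu; Δm = 1.5794080 amu; E_B = 1471.2 MeV; E_B/A = 7.996 MeV
tungsten-184 has the higher binding energy per nucleon, so it is the more tightly bound nucleus.

tungsten-184; 8.00 MeV/nucleon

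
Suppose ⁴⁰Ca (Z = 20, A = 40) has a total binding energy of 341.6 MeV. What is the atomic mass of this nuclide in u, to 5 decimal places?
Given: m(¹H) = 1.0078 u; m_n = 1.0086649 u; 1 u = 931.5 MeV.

Mass defect = 341.6 MeV / (931.5 MeV/u) = 0.3667203 u
Constituent mass = 20(1.0078) + 20(1.0086649) = 40.3292980 u
Atomic mass = 40.3292980 − 0.3667203 = 39.9625777 u ≈ 39.96258 u (to 5 decimal places)

39.96258 u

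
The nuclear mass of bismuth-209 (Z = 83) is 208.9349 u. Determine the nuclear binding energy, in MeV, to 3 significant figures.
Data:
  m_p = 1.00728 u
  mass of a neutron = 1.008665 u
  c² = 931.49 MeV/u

The nucleus contains 83 protons and 209 − 83 = 126 neutrons.
Mass of separated nucleons = 83(1.00728) + 126(1.008665) = 83.60424 + 127.091790 = 210.696030 u
Δm = 210.696030 − 208.9349 = 1.761130 u
Converting to energy: 1.761130 u × 931.49 MeV/u = 1640.47 MeV

1640 MeV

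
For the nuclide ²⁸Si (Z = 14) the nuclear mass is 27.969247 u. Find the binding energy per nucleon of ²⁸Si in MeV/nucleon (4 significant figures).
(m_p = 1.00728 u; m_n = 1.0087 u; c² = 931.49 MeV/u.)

8.466 MeV/nucleon

With 14 protons and 14 neutrons (A = 28):
Mass of separated nucleons = 14(1.00728) + 14(1.0087) = 14.10192 + 14.1218 = 28.22372 u
Δm = 28.22372 − 27.969247 = 0.254473 u
E_B = 0.254473 × 931.49 = 237.039 MeV
BE/A = 237.039 MeV / 28 = 8.466 MeV/nucleon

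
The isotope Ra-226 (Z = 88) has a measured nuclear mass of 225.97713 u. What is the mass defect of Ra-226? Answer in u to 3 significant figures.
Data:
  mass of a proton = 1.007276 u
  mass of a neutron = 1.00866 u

1.86 u

Total constituent mass: 88 × 1.007276 + 138 × 1.00866 = 227.835368 u
Mass defect Δm = 227.835368 − 225.97713 = 1.858238 u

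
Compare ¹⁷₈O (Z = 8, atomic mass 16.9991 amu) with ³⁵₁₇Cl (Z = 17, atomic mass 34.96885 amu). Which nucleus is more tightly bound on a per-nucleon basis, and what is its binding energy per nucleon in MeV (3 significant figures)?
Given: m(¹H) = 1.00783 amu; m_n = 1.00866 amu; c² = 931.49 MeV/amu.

¹⁷₈O: Σm = 8(1.00783) + 9(1.00866) = 17.14058 amu; Δm = 0.14148 amu; E_B = 131.79 MeV; E_B/A = 7.752 MeV
³⁵₁₇Cl: Σm = 17(1.00783) + 18(1.00866) = 35.28899 amu; Δm = 0.32014 amu; E_B = 298.21 MeV; E_B/A = 8.520 MeV
³⁵₁₇Cl has the higher binding energy per nucleon, so it is the more tightly bound nucleus.

³⁵₁₇Cl; 8.52 MeV/nucleon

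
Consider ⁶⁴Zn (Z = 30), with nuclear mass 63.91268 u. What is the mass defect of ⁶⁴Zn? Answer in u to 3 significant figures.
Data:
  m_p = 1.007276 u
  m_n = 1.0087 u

0.601 u

The nucleus contains 30 protons and 64 − 30 = 34 neutrons.
Σm = 30·m_p + 34·m_n = 30.218280 + 34.2958 = 64.514080 u
Mass defect Δm = 64.514080 − 63.91268 = 0.601400 u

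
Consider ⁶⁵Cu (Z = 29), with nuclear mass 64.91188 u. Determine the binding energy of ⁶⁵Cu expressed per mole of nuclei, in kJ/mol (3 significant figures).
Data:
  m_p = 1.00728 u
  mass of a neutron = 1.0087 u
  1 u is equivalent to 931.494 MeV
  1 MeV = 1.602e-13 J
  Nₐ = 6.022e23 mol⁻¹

5.50e+10 kJ/mol

With 29 protons and 36 neutrons (A = 65):
Total constituent mass: 29 × 1.00728 + 36 × 1.0087 = 65.52432 u
The mass defect is 65.52432 − 64.91188 = 0.61244 u.
E_B = 0.61244 × 931.494 = 570.484 MeV
Per nucleus in joules: 570.484 MeV × 1.602e-13 J/MeV = 9.1392e-11 J
Per mole: 9.1392e-11 J × 6.022e23 mol⁻¹ = 5.5036e+13 J/mol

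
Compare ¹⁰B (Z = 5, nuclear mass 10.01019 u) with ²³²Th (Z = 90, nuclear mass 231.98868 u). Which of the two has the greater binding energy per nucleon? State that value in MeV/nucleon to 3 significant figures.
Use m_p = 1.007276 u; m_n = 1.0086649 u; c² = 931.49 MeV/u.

¹⁰B: Σm = 5(1.007276) + 5(1.0086649) = 10.0797045 u; Δm = 0.0695145 u; E_B = 64.752 MeV; E_B/A = 6.475 MeV
²³²Th: Σm = 90(1.007276) + 142(1.0086649) = 233.8852558 u; Δm = 1.8965758 u; E_B = 1766.64 MeV; E_B/A = 7.6148 MeV
²³²Th has the higher binding energy per nucleon, so it is the more tightly bound nucleus.

²³²Th; 7.61 MeV/nucleon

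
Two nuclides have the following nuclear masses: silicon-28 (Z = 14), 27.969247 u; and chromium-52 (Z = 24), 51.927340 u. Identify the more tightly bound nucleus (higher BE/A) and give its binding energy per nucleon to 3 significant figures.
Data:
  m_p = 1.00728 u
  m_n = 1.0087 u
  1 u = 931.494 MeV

silicon-28: Σm = 14(1.00728) + 14(1.0087) = 28.22372 u; Δm = 0.254473 u; E_B = 237.04 MeV; E_B/A = 8.466 MeV
chromium-52: Σm = 24(1.00728) + 28(1.0087) = 52.41832 u; Δm = 0.490980 u; E_B = 457.34 MeV; E_B/A = 8.795 MeV
chromium-52 has the higher binding energy per nucleon, so it is the more tightly bound nucleus.

chromium-52; 8.80 MeV/nucleon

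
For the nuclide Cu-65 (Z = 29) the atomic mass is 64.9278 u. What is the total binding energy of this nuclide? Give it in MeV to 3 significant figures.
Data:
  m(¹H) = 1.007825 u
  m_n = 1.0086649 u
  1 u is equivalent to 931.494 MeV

569 MeV

Σm = 29·m(¹H) + 36·m_n = 29.226925 + 36.3119364 = 65.5388614 u
Mass defect Δm = 65.5388614 − 64.9278 = 0.6110614 u
E_B = 0.6110614 × 931.494 = 569.200 MeV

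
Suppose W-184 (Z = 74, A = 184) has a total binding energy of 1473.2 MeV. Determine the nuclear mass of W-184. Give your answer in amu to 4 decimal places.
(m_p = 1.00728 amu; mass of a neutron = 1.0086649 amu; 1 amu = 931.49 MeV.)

183.9103 amu

Mass defect = 1473.2 MeV / (931.49 MeV/amu) = 1.581552 amu
Constituent mass = 74(1.00728) + 110(1.0086649) = 185.4918590 amu
Nuclear mass = 185.4918590 − 1.581552 = 183.9103070 amu ≈ 183.9103 amu (to 4 decimal places)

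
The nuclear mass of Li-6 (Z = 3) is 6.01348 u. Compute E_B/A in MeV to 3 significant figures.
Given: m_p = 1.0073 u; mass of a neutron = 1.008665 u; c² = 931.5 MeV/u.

5.34 MeV/nucleon

Mass of separated nucleons = 3(1.0073) + 3(1.008665) = 3.0219 + 3.025995 = 6.047895 u
The mass defect is 6.047895 − 6.01348 = 0.034415 u.
Binding energy = Δm·c² = 0.034415 × 931.5 MeV/u = 32.0576 MeV
Dividing by A = 6 gives 5.343 MeV per nucleon.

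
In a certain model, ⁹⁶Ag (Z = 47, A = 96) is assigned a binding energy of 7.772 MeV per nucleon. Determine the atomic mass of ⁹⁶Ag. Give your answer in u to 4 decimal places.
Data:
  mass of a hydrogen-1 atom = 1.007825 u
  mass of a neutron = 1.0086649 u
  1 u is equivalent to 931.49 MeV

Total binding energy = 96 × 7.772 = 746.112 MeV
Mass defect = 746.112 MeV / (931.49 MeV/u) = 0.800988 u
Constituent mass = 47(1.007825) + 49(1.0086649) = 96.7923551 u
Atomic mass = 96.7923551 − 0.800988 = 95.9913671 u ≈ 95.9914 u (to 4 decimal places)

95.9914 u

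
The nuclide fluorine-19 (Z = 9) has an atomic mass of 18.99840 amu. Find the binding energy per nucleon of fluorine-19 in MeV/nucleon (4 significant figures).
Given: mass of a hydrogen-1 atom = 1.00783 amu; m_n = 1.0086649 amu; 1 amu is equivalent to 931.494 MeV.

With 9 protons and 10 neutrons (A = 19):
Total constituent mass: 9 × 1.00783 + 10 × 1.0086649 = 19.1571190 amu
Δm = 19.1571190 − 18.99840 = 0.1587190 amu
E_B = 0.1587190 × 931.494 = 147.846 MeV
BE/A = 147.846 MeV / 19 = 7.781 MeV/nucleon

7.781 MeV/nucleon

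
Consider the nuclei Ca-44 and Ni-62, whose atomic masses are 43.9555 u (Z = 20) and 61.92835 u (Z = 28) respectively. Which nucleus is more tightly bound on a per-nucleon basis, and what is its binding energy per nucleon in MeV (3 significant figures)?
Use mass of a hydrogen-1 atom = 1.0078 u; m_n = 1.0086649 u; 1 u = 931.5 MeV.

Ca-44: Σm = 20(1.0078) + 24(1.0086649) = 44.3639576 u; Δm = 0.4084576 u; E_B = 380.48 MeV; E_B/A = 8.647 MeV
Ni-62: Σm = 28(1.0078) + 34(1.0086649) = 62.5130066 u; Δm = 0.5846566 u; E_B = 544.61 MeV; E_B/A = 8.784 MeV
Ni-62 has the higher binding energy per nucleon, so it is the more tightly bound nucleus.

Ni-62; 8.78 MeV/nucleon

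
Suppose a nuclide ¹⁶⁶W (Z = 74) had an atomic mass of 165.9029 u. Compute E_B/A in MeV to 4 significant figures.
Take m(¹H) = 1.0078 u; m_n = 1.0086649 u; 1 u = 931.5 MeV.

8.257 MeV/nucleon

With 74 protons and 92 neutrons (A = 166):
Σm = 74·m(¹H) + 92·m_n = 74.5772 + 92.7971708 = 167.3743708 u
Δm = 167.3743708 − 165.9029 = 1.4714708 u
E_B = 1.4714708 × 931.5 = 1370.68 MeV
Dividing by A = 166 gives 8.257 MeV per nucleon.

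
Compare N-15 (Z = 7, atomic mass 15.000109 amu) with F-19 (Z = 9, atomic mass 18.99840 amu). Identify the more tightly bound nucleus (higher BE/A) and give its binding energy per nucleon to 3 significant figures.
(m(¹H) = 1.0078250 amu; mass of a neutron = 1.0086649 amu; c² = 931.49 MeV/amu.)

N-15: Σm = 7(1.0078250) + 8(1.0086649) = 15.1240942 amu; Δm = 0.1239852 amu; E_B = 115.49 MeV; E_B/A = 7.699 MeV
F-19: Σm = 9(1.0078250) + 10(1.0086649) = 19.1570740 amu; Δm = 0.1586740 amu; E_B = 147.80 MeV; E_B/A = 7.779 MeV
F-19 has the higher binding energy per nucleon, so it is the more tightly bound nucleus.

F-19; 7.78 MeV/nucleon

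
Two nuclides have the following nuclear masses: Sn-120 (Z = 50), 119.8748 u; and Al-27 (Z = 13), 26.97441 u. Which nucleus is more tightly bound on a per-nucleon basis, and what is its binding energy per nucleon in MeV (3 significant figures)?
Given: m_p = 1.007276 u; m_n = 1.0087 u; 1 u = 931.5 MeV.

Sn-120; 8.52 MeV/nucleon

Sn-120: Σm = 50(1.007276) + 70(1.0087) = 120.972800 u; Δm = 1.098000 u; E_B = 1022.8 MeV; E_B/A = 8.523 MeV
Al-27: Σm = 13(1.007276) + 14(1.0087) = 27.216388 u; Δm = 0.241978 u; E_B = 225.40 MeV; E_B/A = 8.348 MeV
Sn-120 has the higher binding energy per nucleon, so it is the more tightly bound nucleus.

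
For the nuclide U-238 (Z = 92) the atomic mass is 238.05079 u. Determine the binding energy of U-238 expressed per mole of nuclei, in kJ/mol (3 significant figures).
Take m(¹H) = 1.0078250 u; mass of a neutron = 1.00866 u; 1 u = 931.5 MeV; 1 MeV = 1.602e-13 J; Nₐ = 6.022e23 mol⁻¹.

The nucleus contains 92 protons and 238 − 92 = 146 neutrons.
Total constituent mass: 92 × 1.0078250 + 146 × 1.00866 = 239.9842600 u
Δm = 239.9842600 − 238.05079 = 1.9334700 u
E_B = 1.9334700 × 931.5 = 1801.03 MeV
Per nucleus in joules: 1801.03 MeV × 1.602e-13 J/MeV = 2.8853e-10 J
Per mole: 2.8853e-10 J × 6.022e23 mol⁻¹ = 1.7375e+14 J/mol

1.74e+11 kJ/mol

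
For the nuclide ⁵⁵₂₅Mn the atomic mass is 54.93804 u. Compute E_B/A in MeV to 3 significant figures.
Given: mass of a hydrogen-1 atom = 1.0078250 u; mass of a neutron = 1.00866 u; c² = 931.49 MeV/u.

8.76 MeV/nucleon

Mass of separated nucleons = 25(1.0078250) + 30(1.00866) = 25.1956250 + 30.25980 = 55.4554250 u
Δm = 55.4554250 − 54.93804 = 0.5173850 u
Binding energy = Δm·c² = 0.5173850 × 931.49 MeV/u = 481.939 MeV
Dividing by A = 55 gives 8.763 MeV per nucleon.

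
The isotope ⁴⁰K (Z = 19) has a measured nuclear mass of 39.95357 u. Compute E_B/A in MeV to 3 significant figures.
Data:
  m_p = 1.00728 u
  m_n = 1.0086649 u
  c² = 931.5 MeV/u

Z = 19, so N = A − Z = 40 − 19 = 21.
Σm = 19·m_p + 21·m_n = 19.13832 + 21.1819629 = 40.3202829 u
Δm = 40.3202829 − 39.95357 = 0.3667129 u
E_B = 0.3667129 × 931.5 = 341.593 MeV
BE/A = 341.593 MeV / 40 = 8.540 MeV/nucleon

8.54 MeV/nucleon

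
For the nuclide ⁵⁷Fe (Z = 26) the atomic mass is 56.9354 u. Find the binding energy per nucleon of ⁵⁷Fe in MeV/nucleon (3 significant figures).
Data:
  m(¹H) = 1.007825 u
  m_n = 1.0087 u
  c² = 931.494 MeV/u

Z = 26, so N = A − Z = 57 − 26 = 31.
Total constituent mass: 26 × 1.007825 + 31 × 1.0087 = 57.473150 u
Δm = 57.473150 − 56.9354 = 0.537750 u
Converting to energy: 0.537750 u × 931.494 MeV/u = 500.911 MeV
BE/A = 500.911 MeV / 57 = 8.788 MeV/nucleon

8.79 MeV/nucleon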